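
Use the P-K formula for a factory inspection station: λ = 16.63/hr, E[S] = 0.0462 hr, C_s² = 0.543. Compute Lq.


ρ = λ·E[S] = 16.63·0.0462 = 0.7683
Lq = ρ²(1+C_s²)/(2(1−ρ)) = 0.5903·(1+0.543)/(2·0.2317)
= 0.5903·1.5430/0.4634 = 1.96557

Final: 1.96557


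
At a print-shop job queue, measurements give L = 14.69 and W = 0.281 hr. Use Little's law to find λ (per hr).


λ = L/W = 14.69/0.281 = 52.2776 /hr

Final: 52.2776 /hr


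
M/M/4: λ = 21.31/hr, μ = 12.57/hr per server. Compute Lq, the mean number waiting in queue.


a = λ/μ = 1.6953; ρ = a/4 = 0.4238
P₀ = 0.180448
Lq = P₀·a^c·ρ / (c!·(1−ρ)²) = 0.180448·8.26024·0.4238/(24·0.33198)
= 0.07929

Final: 0.07929


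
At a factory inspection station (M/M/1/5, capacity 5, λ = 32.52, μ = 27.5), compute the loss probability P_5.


ρ = λ/μ = 32.52/27.5 = 1.1825
P_K = (1−ρ)ρ^K/(1−ρ^(K+1)) = (-0.1825·2.312540)/(1 − 2.734683)
= -0.422144/-1.734683 = 0.243355

Final: 0.243355


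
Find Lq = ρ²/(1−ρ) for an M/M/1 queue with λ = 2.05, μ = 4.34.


ρ = 2.05/4.34 = 0.4724
Lq = ρ²/(1−ρ) = 0.2231/0.5276 = 0.4228

Final: 0.4228


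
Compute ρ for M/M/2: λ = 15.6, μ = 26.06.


ρ = λ/(cμ) = 15.6/(2·26.06) = 15.6/52.12 = 0.2993

Final: 0.2993


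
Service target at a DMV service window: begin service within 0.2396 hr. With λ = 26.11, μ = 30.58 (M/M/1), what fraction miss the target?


ρ = 26.11/30.58 = 0.8538
P(Wq > t) = ρ·e^{−(μ−λ)t} = 0.8538·e^{−1.0710}
= 0.8538·0.342662 = 0.292573

Final: 0.292573


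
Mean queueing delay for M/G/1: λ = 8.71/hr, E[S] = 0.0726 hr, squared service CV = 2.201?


ρ = λ·E[S] = 8.71·0.0726 = 0.6323
E[S²] = E[S]²(1+C_s²) = 0.0726²·(1+2.201) = 0.016872
Wq = λ·E[S²]/(2(1−ρ)) = 8.71·0.016872/(2·0.3677) = 0.19985 hr

Final: 0.19985 hr


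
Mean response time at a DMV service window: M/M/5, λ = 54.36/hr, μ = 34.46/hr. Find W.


a = 1.5775; ρ = 0.3155; P₀ = 0.206063
Lq = P₀·a^c·ρ/(c!(1−ρ)²) = 0.01129
Wq = Lq/λ = 0.01129/54.36 = 0.0002078 hr
W = Wq + 1/μ = 0.0002078 + 0.02902 = 0.02923 hr

Final: 0.02923 hr


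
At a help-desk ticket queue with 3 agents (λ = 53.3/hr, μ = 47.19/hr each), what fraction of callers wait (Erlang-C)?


a = λ/μ = 1.1295; ρ = a/3 = 0.3765
P₀ = 0.317209 (from M/M/c formula)
C(c,a) = [a^c/(c!(1−ρ))]·P₀ = [1.44089/(6·0.6235)]·0.317209
= 0.38516·0.317209 = 0.122176

Final: 0.122176


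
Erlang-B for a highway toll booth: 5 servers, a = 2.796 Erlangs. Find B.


B(c,a) = (a^c/c!) / Σ_{k=0}^{c} a^k/k!
a^5/5! = 1.423982
Σ terms (k=0..5): 1.00000 + 2.79600 + 3.90881 + 3.64301 + 2.54646 + 1.42398 = 15.318263
B = 1.423982/15.318263 = 0.092960

Final: 0.092960


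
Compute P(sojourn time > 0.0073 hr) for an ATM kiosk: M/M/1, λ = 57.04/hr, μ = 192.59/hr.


W ~ Exponential(μ−λ) for M/M/1.
μ − λ = 192.59 − 57.04 = 135.5500
P(W > t) = e^{−(μ−λ)t} = e^{−0.9895} = 0.371757

Final: 0.371757


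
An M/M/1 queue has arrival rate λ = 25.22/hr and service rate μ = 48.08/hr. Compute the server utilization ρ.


ρ = λ/μ = 25.22/48.08 = 0.5245

Final: 0.5245


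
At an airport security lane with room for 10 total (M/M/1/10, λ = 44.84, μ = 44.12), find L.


ρ = 44.84/44.12 = 1.0163
L = ρ[1 − (K+1)ρ^K + Kρ^(K+1)] / [(1−ρ)(1−ρ^(K+1))]
Numerator: 1.0163·(1 − 11·1.175712 + 10·1.194899) = 0.016417
Denominator: (-0.01632)·(-0.194899) = 0.003181
L = 0.016417/0.003181 = 5.1618

Final: 5.1618


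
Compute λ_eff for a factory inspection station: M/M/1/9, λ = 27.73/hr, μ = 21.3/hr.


ρ = 1.3019; P_K = (1−ρ)ρ^9/(1−ρ^10) = 0.249734
λ_eff = λ(1 − P_K) = 27.73·(1 − 0.249734) = 27.73·0.750266 = 20.8049 /hr

Final: 20.8049 /hr


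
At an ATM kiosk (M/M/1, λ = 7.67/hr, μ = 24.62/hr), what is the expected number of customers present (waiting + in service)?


ρ = λ/μ = 7.67/24.62 = 0.3115
L = ρ/(1−ρ) = 0.3115/(1 − 0.3115) = 0.3115/0.6885 = 0.4525

Final: 0.4525


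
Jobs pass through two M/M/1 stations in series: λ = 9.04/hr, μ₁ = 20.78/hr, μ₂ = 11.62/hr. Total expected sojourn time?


Each node sees arrival rate λ = 9.04/hr (tandem ⇒ throughput preserved).
W₁ = 1/(μ₁−λ) = 1/(20.78−9.04) = 0.08518 hr
W₂ = 1/(μ₂−λ) = 1/(11.62−9.04) = 0.38760 hr
W_total = W₁ + W₂ = 0.08518 + 0.38760 = 0.47278 hr

Final: 0.47278 hr


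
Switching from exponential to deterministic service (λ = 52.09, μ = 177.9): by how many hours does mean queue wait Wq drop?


ρ = 52.09/177.9 = 0.2928
Wq(M/M/1) = ρ/(μ−λ) = 0.2928/125.81 = 0.002327 hr
Wq(M/D/1) = ρ/(2(μ−λ)) = 0.001164 hr
Savings = 0.002327 − 0.001164 = 0.001164 hr

Final: 0.001164 hr


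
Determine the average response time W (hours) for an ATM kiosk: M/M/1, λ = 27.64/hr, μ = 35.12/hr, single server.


W = 1/(μ−λ) = 1/(35.12 − 27.64) = 1/7.48 = 0.1337 hr

Final: 0.1337 hr


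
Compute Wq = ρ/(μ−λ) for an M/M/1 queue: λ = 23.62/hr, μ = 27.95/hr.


ρ = 23.62/27.95 = 0.8451
Wq = ρ/(μ−λ) = 0.8451/(27.95 − 23.62) = 0.8451/4.33 = 0.1952 hr

Final: 0.1952 hr


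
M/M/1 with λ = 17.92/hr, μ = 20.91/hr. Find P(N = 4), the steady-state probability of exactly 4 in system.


ρ = 17.92/20.91 = 0.8570
P_n = (1−ρ)·ρ^n = (1 − 0.8570)·0.8570^4 = 0.1430·0.539431 = 0.077135

Final: 0.077135


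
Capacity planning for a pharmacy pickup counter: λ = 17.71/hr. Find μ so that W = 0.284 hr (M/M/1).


W = 1/(μ−λ) ⇒ μ − λ = 1/W = 1/0.284 = 3.5211
μ = λ + 1/W = 17.71 + 3.5211 = 21.2311 per hr

Final: 21.2311 /hr


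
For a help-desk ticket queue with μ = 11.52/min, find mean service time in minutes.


Mean service time = 1/μ = 1/11.52 minute = 0.08681 minute
In minutes: 0.08681 × 1 = 0.08681 min

Final: 0.08681 min


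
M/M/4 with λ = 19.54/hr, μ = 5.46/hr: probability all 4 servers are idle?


a = λ/μ = 19.54/5.46 = 3.5788; ρ = a/c = 0.8947
Σ_{k=0}^{3} a^k/k! (terms k=0..3) = 1.00000 + 3.57875 + 6.40374 + 7.63914 = 18.62164
Tail: a^4/(4!(1−ρ)) = 164.03165/(24·0.1053) = 64.89948
P₀ = 1/(18.62164 + 64.89948) = 1/83.52112 = 0.011973

Final: 0.011973


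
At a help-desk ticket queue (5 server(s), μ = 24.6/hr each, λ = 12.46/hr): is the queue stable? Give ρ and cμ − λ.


Total capacity cμ = 5·24.6 = 123.00/hr
ρ = λ/(cμ) = 12.46/123.00 = 0.1013
Stable ⇔ ρ < 1: YES
Spare capacity = cμ − λ = 123.00 − 12.46 = 110.54/hr

Final: ρ = 0.1013; stable; margin = 110.54/hr


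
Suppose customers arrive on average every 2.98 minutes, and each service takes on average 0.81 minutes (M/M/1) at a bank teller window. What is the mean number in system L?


λ = 60/2.98 = 20.1342 /hr
μ = 60/0.81 = 74.0741 /hr
ρ = λ/μ = 20.1342/74.0741 = 0.2718
L = ρ/(1−ρ) = 0.2718/0.7282 = 0.3733

Final: 0.3733


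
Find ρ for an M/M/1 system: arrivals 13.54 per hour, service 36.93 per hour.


ρ = λ/μ = 13.54/36.93 = 0.3666

Final: 0.3666


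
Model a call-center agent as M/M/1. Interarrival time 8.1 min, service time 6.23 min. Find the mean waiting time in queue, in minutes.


λ = 60/8.1 = 7.4074 /hr
μ = 60/6.23 = 9.6308 /hr
ρ = λ/μ = 7.4074/9.6308 = 0.7691
Wq = ρ/(μ−λ) = 0.7691/(9.6308−7.4074) = 0.34593 hr
In minutes: 0.34593·60 = 20.756 min

Final: 20.756 min


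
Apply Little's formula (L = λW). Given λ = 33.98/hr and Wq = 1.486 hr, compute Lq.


Lq = λWq = 33.98·1.486 = 50.4943

Final: 50.4943


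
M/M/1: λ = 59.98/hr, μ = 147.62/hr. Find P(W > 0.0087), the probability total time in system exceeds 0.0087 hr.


W ~ Exponential(μ−λ) for M/M/1.
μ − λ = 147.62 − 59.98 = 87.6400
P(W > t) = e^{−(μ−λ)t} = e^{−0.7625} = 0.466514

Final: 0.466514


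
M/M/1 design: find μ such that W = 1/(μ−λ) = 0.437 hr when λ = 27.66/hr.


W = 1/(μ−λ) ⇒ μ − λ = 1/W = 1/0.437 = 2.2883
μ = λ + 1/W = 27.66 + 2.2883 = 29.9483 per hr

Final: 29.9483 /hr


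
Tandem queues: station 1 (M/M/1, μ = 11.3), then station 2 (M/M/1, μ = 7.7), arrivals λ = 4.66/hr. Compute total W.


Each node sees arrival rate λ = 4.66/hr (tandem ⇒ throughput preserved).
W₁ = 1/(μ₁−λ) = 1/(11.3−4.66) = 0.15060 hr
W₂ = 1/(μ₂−λ) = 1/(7.7−4.66) = 0.32895 hr
W_total = W₁ + W₂ = 0.15060 + 0.32895 = 0.47955 hr

Final: 0.47955 hr


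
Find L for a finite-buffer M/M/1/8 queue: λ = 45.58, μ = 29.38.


ρ = 45.58/29.38 = 1.5514
L = ρ[1 − (K+1)ρ^K + Kρ^(K+1)] / [(1−ρ)(1−ρ^(K+1))]
Numerator: 1.5514·(1 − 9·33.556776 + 8·52.059832) = 179.136024
Denominator: (-0.5514)·(-51.059832) = 28.154162
L = 179.136024/28.154162 = 6.3627

Final: 6.3627


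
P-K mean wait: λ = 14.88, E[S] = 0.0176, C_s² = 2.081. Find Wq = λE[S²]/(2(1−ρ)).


ρ = λ·E[S] = 14.88·0.0176 = 0.2619
E[S²] = E[S]²(1+C_s²) = 0.0176²·(1+2.081) = 0.0009544
Wq = λ·E[S²]/(2(1−ρ)) = 14.88·0.0009544/(2·0.7381) = 0.009620 hr

Final: 0.009620 hr


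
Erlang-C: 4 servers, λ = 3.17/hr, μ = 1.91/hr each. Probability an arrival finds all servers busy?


a = λ/μ = 1.6597; ρ = a/4 = 0.4149
P₀ = 0.187292 (from M/M/c formula)
C(c,a) = [a^c/(c!(1−ρ))]·P₀ = [7.58759/(24·0.5851)]·0.187292
= 0.54035·0.187292 = 0.101204

Final: 0.101204


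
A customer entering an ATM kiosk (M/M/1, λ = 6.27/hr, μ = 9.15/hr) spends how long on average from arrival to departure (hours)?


W = 1/(μ−λ) = 1/(9.15 − 6.27) = 1/2.88 = 0.3472 hr

Final: 0.3472 hr


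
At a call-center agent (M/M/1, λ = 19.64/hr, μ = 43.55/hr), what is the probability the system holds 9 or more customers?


ρ = 19.64/43.55 = 0.4510
P(N ≥ n) = ρ^n = 0.4510^9 = 0.0007716

Final: 0.0007716


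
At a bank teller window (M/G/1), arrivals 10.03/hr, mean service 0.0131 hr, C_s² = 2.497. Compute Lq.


ρ = λ·E[S] = 10.03·0.0131 = 0.1314
Lq = ρ²(1+C_s²)/(2(1−ρ)) = 0.01726·(1+2.497)/(2·0.8686)
= 0.01726·3.4970/1.7372 = 0.03475

Final: 0.03475


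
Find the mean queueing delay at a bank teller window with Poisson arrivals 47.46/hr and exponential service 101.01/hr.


ρ = 47.46/101.01 = 0.4699
Wq = ρ/(μ−λ) = 0.4699/(101.01 − 47.46) = 0.4699/53.55 = 0.008774 hr

Final: 0.008774 hr


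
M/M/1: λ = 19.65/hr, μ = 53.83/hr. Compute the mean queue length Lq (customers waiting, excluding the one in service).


ρ = 19.65/53.83 = 0.3650
Lq = ρ²/(1−ρ) = 0.1333/0.6350 = 0.2099

Final: 0.2099


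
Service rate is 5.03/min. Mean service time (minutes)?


Mean service time = 1/μ = 1/5.03 minute = 0.19881 minute
In minutes: 0.19881 × 1 = 0.1988 min

Final: 0.1988 min


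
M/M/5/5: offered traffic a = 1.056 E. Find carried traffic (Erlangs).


B(5,1.056) = 0.003809 (Erlang-B)
Carried load = a(1 − B) = 1.056·(1 − 0.003809) = 1.056·0.996191 = 1.0520 E

Final: 1.0520 Erlangs


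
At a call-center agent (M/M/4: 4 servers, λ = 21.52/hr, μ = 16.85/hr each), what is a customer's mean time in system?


a = 1.2772; ρ = 0.3193; P₀ = 0.277565
Lq = P₀·a^c·ρ/(c!(1−ρ)²) = 0.02120
Wq = Lq/λ = 0.02120/21.52 = 0.0009852 hr
W = Wq + 1/μ = 0.0009852 + 0.05935 = 0.06033 hr

Final: 0.06033 hr


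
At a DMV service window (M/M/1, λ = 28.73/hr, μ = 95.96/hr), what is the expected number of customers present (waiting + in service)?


ρ = λ/μ = 28.73/95.96 = 0.2994
L = ρ/(1−ρ) = 0.2994/(1 − 0.2994) = 0.2994/0.7006 = 0.4273

Final: 0.4273


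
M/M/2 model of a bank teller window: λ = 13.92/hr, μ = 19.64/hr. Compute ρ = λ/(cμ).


ρ = λ/(cμ) = 13.92/(2·19.64) = 13.92/39.28 = 0.3544

Final: 0.3544


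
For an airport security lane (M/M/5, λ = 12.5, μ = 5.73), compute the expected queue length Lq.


a = λ/μ = 2.1815; ρ = a/5 = 0.4363
P₀ = 0.111541
Lq = P₀·a^c·ρ / (c!·(1−ρ)²) = 0.111541·49.40569·0.4363/(120·0.31776)
= 0.06306

Final: 0.06306


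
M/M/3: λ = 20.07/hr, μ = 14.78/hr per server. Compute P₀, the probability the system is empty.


a = λ/μ = 20.07/14.78 = 1.3579; ρ = a/c = 0.4526
Σ_{k=0}^{2} a^k/k! (terms k=0..2) = 1.00000 + 1.35792 + 0.92197 = 3.27988
Tail: a^3/(3!(1−ρ)) = 2.50391/(6·0.5474) = 0.76242
P₀ = 1/(3.27988 + 0.76242) = 1/4.04230 = 0.247384

Final: 0.247384


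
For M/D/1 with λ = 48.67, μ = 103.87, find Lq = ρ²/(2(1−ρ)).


ρ = 48.67/103.87 = 0.4686
M/D/1: Lq = ρ²/(2(1−ρ)) = 0.2196/(2·0.5314) = 0.20657

Final: 0.20657


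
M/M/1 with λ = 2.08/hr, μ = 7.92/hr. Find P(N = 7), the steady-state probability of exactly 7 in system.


ρ = 2.08/7.92 = 0.2626
P_n = (1−ρ)·ρ^n = (1 − 0.2626)·0.2626^7 = 0.7374·0.00008617 = 0.00006354

Final: 0.00006354


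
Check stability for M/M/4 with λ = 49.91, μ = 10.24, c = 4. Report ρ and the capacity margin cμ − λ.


Total capacity cμ = 4·10.24 = 40.96/hr
ρ = λ/(cμ) = 49.91/40.96 = 1.2185
Stable ⇔ ρ < 1: NO
Spare capacity = cμ − λ = 40.96 − 49.91 = -8.95/hr

Final: ρ = 1.2185; unstable; margin = -8.95/hr


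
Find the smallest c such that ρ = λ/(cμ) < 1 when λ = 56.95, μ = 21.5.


Stability requires cμ > λ ⇔ c > λ/μ.
λ/μ = 56.95/21.5 = 2.6488
Minimum integer c = ⌊2.6488⌋ + 1 = 3
Check: 3·21.5 = 64.50 > 56.95, while 2·21.5 = 43.00 ≤ 56.95

Final: 3 servers


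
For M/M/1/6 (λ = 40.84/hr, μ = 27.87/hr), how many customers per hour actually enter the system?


ρ = 1.4654; P_K = (1−ρ)ρ^6/(1−ρ^7) = 0.341089
λ_eff = λ(1 − P_K) = 40.84·(1 − 0.341089) = 40.84·0.658911 = 26.9099 /hr

Final: 26.9099 /hr


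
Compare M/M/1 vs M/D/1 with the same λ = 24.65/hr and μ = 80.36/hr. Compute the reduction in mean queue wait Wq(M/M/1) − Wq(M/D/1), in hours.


ρ = 24.65/80.36 = 0.3067
Wq(M/M/1) = ρ/(μ−λ) = 0.3067/55.71 = 0.005506 hr
Wq(M/D/1) = ρ/(2(μ−λ)) = 0.002753 hr
Savings = 0.005506 − 0.002753 = 0.002753 hr

Final: 0.002753 hr


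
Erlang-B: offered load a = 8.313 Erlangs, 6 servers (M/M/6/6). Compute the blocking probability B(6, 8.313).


B(c,a) = (a^c/c!) / Σ_{k=0}^{c} a^k/k!
a^6/6! = 458.367890
Σ terms (k=0..6): 1.00000 + 8.31300 + 34.55298 + 95.74632 + 198.98479 + 330.83211 + 458.36789 = 1127.797096
B = 458.367890/1127.797096 = 0.406428

Final: 0.406428


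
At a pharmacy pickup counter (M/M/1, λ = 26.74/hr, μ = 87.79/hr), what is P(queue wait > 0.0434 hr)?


ρ = 26.74/87.79 = 0.3046
P(Wq > t) = ρ·e^{−(μ−λ)t} = 0.3046·e^{−2.6496}
= 0.3046·0.070682 = 0.021529

Final: 0.021529


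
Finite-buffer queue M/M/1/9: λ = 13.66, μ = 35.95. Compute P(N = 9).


ρ = λ/μ = 13.66/35.95 = 0.3800
P_K = (1−ρ)ρ^K/(1−ρ^(K+1)) = (0.6200·0.0001651)/(1 − 0.00006274)
= 0.0001024/0.999937 = 0.0001024

Final: 0.0001024


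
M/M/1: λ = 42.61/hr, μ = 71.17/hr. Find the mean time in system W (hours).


W = 1/(μ−λ) = 1/(71.17 − 42.61) = 1/28.56 = 0.03501 hr

Final: 0.03501 hr


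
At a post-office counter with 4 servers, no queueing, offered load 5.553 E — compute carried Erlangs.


B(4,5.553) = 0.439581 (Erlang-B)
Carried load = a(1 − B) = 5.553·(1 − 0.439581) = 5.553·0.560419 = 3.1120 E

Final: 3.1120 Erlangs


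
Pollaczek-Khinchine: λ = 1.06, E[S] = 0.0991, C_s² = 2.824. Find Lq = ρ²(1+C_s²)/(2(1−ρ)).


ρ = λ·E[S] = 1.06·0.0991 = 0.1050
Lq = ρ²(1+C_s²)/(2(1−ρ)) = 0.01103·(1+2.824)/(2·0.8950)
= 0.01103·3.8240/1.7899 = 0.02357

Final: 0.02357


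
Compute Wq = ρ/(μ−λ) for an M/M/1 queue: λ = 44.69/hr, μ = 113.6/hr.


ρ = 44.69/113.6 = 0.3934
Wq = ρ/(μ−λ) = 0.3934/(113.6 − 44.69) = 0.3934/68.91 = 0.005709 hr

Final: 0.005709 hr


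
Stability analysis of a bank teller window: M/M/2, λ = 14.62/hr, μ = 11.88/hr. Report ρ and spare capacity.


Total capacity cμ = 2·11.88 = 23.76/hr
ρ = λ/(cμ) = 14.62/23.76 = 0.6153
Stable ⇔ ρ < 1: YES
Spare capacity = cμ − λ = 23.76 − 14.62 = 9.14/hr

Final: ρ = 0.6153; stable; margin = 9.14/hr


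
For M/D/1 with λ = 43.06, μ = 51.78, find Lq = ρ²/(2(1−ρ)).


ρ = 43.06/51.78 = 0.8316
M/D/1: Lq = ρ²/(2(1−ρ)) = 0.6916/(2·0.1684) = 2.05324

Final: 2.05324


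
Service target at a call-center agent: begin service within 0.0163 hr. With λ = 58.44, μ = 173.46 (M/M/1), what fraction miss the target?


ρ = 58.44/173.46 = 0.3369
P(Wq > t) = ρ·e^{−(μ−λ)t} = 0.3369·e^{−1.8748}
= 0.3369·0.153382 = 0.051675

Final: 0.051675


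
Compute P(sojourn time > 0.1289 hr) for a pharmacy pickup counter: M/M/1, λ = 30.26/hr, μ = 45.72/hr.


W ~ Exponential(μ−λ) for M/M/1.
μ − λ = 45.72 − 30.26 = 15.4600
P(W > t) = e^{−(μ−λ)t} = e^{−1.9928} = 0.136314

Final: 0.136314


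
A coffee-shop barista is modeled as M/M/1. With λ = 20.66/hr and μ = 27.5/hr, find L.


ρ = λ/μ = 20.66/27.5 = 0.7513
L = ρ/(1−ρ) = 0.7513/(1 − 0.7513) = 0.7513/0.2487 = 3.0205

Final: 3.0205


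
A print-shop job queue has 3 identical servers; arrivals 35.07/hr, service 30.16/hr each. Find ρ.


ρ = λ/(cμ) = 35.07/(3·30.16) = 35.07/90.48 = 0.3876

Final: 0.3876


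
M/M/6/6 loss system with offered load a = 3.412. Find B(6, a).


B(c,a) = (a^c/c!) / Σ_{k=0}^{c} a^k/k!
a^6/6! = 2.191400
Σ terms (k=0..6): 1.00000 + 3.41200 + 5.82087 + 6.62027 + 5.64709 + 3.85358 + 2.19140 = 28.545211
B = 2.191400/28.545211 = 0.076769

Final: 0.076769


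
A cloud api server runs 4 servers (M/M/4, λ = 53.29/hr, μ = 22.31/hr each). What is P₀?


a = λ/μ = 53.29/22.31 = 2.3886; ρ = a/c = 0.5972
Σ_{k=0}^{3} a^k/k! (terms k=0..3) = 1.00000 + 2.38861 + 2.85274 + 2.27137 = 8.51272
Tail: a^4/(4!(1−ρ)) = 32.55252/(24·0.4028) = 3.36693
P₀ = 1/(8.51272 + 3.36693) = 1/11.87965 = 0.084178

Final: 0.084178


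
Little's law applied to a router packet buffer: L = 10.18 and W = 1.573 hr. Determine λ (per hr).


λ = L/W = 10.18/1.573 = 6.4717 /hr

Final: 6.4717 /hr


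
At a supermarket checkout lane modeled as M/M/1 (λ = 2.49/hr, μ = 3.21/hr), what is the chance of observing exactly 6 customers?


ρ = 2.49/3.21 = 0.7757
P_n = (1−ρ)·ρ^n = (1 − 0.7757)·0.7757^6 = 0.2243·0.217854 = 0.048864

Final: 0.048864


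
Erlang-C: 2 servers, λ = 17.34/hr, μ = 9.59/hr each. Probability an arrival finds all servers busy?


a = λ/μ = 1.8081; ρ = a/2 = 0.9041
P₀ = 0.050383 (from M/M/c formula)
C(c,a) = [a^c/(c!(1−ρ))]·P₀ = [3.26935/(2·0.09593)]·0.050383
= 17.03969·0.050383 = 0.858517

Final: 0.858517


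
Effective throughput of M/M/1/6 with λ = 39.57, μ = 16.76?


ρ = 2.3610; P_K = (1−ρ)ρ^6/(1−ρ^7) = 0.577860
λ_eff = λ(1 − P_K) = 39.57·(1 − 0.577860) = 39.57·0.422140 = 16.7041 /hr

Final: 16.7041 /hr


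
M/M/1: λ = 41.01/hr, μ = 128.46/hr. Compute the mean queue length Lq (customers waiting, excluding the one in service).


ρ = 41.01/128.46 = 0.3192
Lq = ρ²/(1−ρ) = 0.1019/0.6808 = 0.1497

Final: 0.1497


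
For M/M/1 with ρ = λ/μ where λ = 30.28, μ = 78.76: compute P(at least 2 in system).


ρ = 30.28/78.76 = 0.3845
P(N ≥ n) = ρ^n = 0.3845^2 = 0.147809

Final: 0.147809


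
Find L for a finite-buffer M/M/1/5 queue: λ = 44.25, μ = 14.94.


ρ = 44.25/14.94 = 2.9618
L = ρ[1 − (K+1)ρ^K + Kρ^(K+1)] / [(1−ρ)(1−ρ^(K+1))]
Numerator: 2.9618·(1 − 6·227.936244 + 5·675.112370) = 5950.186678
Denominator: (-1.9618)·(-674.112370) = 1322.505593
L = 5950.186678/1322.505593 = 4.4992

Final: 4.4992


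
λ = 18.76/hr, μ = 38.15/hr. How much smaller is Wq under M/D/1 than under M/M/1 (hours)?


ρ = 18.76/38.15 = 0.4917
Wq(M/M/1) = ρ/(μ−λ) = 0.4917/19.39 = 0.02536 hr
Wq(M/D/1) = ρ/(2(μ−λ)) = 0.01268 hr
Savings = 0.02536 − 0.01268 = 0.01268 hr

Final: 0.01268 hr


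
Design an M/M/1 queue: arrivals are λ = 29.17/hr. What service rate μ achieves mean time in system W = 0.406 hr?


W = 1/(μ−λ) ⇒ μ − λ = 1/W = 1/0.406 = 2.4631
μ = λ + 1/W = 29.17 + 2.4631 = 31.6331 per hr

Final: 31.6331 /hr


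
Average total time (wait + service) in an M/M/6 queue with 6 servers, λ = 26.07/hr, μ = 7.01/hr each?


a = 3.7190; ρ = 0.6198; P₀ = 0.022846
Lq = P₀·a^c·ρ/(c!(1−ρ)²) = 0.36002
Wq = Lq/λ = 0.36002/26.07 = 0.01381 hr
W = Wq + 1/μ = 0.01381 + 0.14265 = 0.15646 hr

Final: 0.15646 hr


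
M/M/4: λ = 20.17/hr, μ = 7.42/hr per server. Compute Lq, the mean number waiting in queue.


a = λ/μ = 2.7183; ρ = a/4 = 0.6796
P₀ = 0.055988
Lq = P₀·a^c·ρ / (c!·(1−ρ)²) = 0.055988·54.60193·0.6796/(24·0.10267)
= 0.84314

Final: 0.84314


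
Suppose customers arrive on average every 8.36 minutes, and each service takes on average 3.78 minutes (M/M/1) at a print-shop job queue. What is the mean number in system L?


λ = 60/8.36 = 7.1770 /hr
μ = 60/3.78 = 15.8730 /hr
ρ = λ/μ = 7.1770/15.8730 = 0.4522
L = ρ/(1−ρ) = 0.4522/0.5478 = 0.8253

Final: 0.8253


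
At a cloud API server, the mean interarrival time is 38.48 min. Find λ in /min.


λ = 1/(interarrival time) in consistent units.
1 minute = 1 min, so λ = 1/38.48 = 0.02599 per minute

Final: 0.02599 /min


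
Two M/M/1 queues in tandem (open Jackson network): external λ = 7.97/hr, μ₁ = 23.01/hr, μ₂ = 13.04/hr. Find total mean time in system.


Each node sees arrival rate λ = 7.97/hr (tandem ⇒ throughput preserved).
W₁ = 1/(μ₁−λ) = 1/(23.01−7.97) = 0.06649 hr
W₂ = 1/(μ₂−λ) = 1/(13.04−7.97) = 0.19724 hr
W_total = W₁ + W₂ = 0.06649 + 0.19724 = 0.26373 hr

Final: 0.26373 hr


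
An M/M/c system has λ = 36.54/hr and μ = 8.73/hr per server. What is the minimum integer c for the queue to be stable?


Stability requires cμ > λ ⇔ c > λ/μ.
λ/μ = 36.54/8.73 = 4.1856
Minimum integer c = ⌊4.1856⌋ + 1 = 5
Check: 5·8.73 = 43.65 > 36.54, while 4·8.73 = 34.92 ≤ 36.54

Final: 5 servers


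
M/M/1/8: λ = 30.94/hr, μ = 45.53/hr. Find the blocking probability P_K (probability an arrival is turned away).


ρ = λ/μ = 30.94/45.53 = 0.6796
P_K = (1−ρ)ρ^K/(1−ρ^(K+1)) = (0.3204·0.045476)/(1 − 0.030903)
= 0.014573/0.969097 = 0.015037

Final: 0.015037


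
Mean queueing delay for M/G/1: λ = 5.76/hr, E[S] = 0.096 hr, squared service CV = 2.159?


ρ = λ·E[S] = 5.76·0.096 = 0.5530
E[S²] = E[S]²(1+C_s²) = 0.096²·(1+2.159) = 0.029113
Wq = λ·E[S²]/(2(1−ρ)) = 5.76·0.029113/(2·0.4470) = 0.18756 hr

Final: 0.18756 hr


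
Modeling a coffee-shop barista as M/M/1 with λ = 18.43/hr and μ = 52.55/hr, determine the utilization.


ρ = λ/μ = 18.43/52.55 = 0.3507

Final: 0.3507


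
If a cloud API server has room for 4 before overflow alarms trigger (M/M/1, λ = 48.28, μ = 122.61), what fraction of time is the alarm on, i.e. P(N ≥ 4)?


ρ = 48.28/122.61 = 0.3938
P(N ≥ n) = ρ^n = 0.3938^4 = 0.024042

Final: 0.024042


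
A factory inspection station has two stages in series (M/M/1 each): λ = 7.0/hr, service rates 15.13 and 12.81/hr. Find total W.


Each node sees arrival rate λ = 7.0/hr (tandem ⇒ throughput preserved).
W₁ = 1/(μ₁−λ) = 1/(15.13−7.0) = 0.12300 hr
W₂ = 1/(μ₂−λ) = 1/(12.81−7.0) = 0.17212 hr
W_total = W₁ + W₂ = 0.12300 + 0.17212 = 0.29512 hr

Final: 0.29512 hr


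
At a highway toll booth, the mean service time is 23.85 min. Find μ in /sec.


μ = 1/(service time) in consistent units.
1 second = 0.0166667 min, so μ = 0.0166667/23.85 = 0.0006988 per second

Final: 0.0006988 /sec


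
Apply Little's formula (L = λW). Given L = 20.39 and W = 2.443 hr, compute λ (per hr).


λ = L/W = 20.39/2.443 = 8.3463 /hr

Final: 8.3463 /hr


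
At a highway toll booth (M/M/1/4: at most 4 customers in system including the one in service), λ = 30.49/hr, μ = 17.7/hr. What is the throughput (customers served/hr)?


ρ = 1.7226; P_K = (1−ρ)ρ^4/(1−ρ^5) = 0.449090
λ_eff = λ(1 − P_K) = 30.49·(1 − 0.449090) = 30.49·0.550910 = 16.7972 /hr

Final: 16.7972 /hr


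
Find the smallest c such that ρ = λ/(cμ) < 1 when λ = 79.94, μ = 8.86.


Stability requires cμ > λ ⇔ c > λ/μ.
λ/μ = 79.94/8.86 = 9.0226
Minimum integer c = ⌊9.0226⌋ + 1 = 10
Check: 10·8.86 = 88.60 > 79.94, while 9·8.86 = 79.74 ≤ 79.94

Final: 10 servers


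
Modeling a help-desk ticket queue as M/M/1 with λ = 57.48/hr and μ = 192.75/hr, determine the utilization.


ρ = λ/μ = 57.48/192.75 = 0.2982

Final: 0.2982


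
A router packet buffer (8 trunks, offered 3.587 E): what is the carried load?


B(8,3.587) = 0.019033 (Erlang-B)
Carried load = a(1 − B) = 3.587·(1 − 0.019033) = 3.587·0.980967 = 3.5187 E

Final: 3.5187 Erlangs


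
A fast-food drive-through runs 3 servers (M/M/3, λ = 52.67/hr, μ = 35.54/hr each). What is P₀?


a = λ/μ = 52.67/35.54 = 1.4820; ρ = a/c = 0.4940
Σ_{k=0}^{2} a^k/k! (terms k=0..2) = 1.00000 + 1.48199 + 1.09815 = 3.58014
Tail: a^3/(3!(1−ρ)) = 3.25490/(6·0.5060) = 1.07210
P₀ = 1/(3.58014 + 1.07210) = 1/4.65224 = 0.214950

Final: 0.214950


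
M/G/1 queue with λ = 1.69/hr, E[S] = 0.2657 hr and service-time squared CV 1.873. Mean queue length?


ρ = λ·E[S] = 1.69·0.2657 = 0.4490
Lq = ρ²(1+C_s²)/(2(1−ρ)) = 0.2016·(1+1.873)/(2·0.5510)
= 0.2016·2.8730/1.1019 = 0.52570

Final: 0.52570


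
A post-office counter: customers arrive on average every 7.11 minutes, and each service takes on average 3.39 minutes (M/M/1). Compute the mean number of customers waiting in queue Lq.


λ = 60/7.11 = 8.4388 /hr
μ = 60/3.39 = 17.6991 /hr
ρ = λ/μ = 8.4388/17.6991 = 0.4768
Lq = ρ²/(1−ρ) = 0.2273/0.5232 = 0.4345

Final: 0.4345


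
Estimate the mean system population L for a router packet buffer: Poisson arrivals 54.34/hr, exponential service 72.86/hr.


ρ = λ/μ = 54.34/72.86 = 0.7458
L = ρ/(1−ρ) = 0.7458/(1 − 0.7458) = 0.7458/0.2542 = 2.9341

Final: 2.9341


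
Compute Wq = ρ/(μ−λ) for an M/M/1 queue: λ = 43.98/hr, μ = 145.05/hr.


ρ = 43.98/145.05 = 0.3032
Wq = ρ/(μ−λ) = 0.3032/(145.05 − 43.98) = 0.3032/101.07 = 0.003000 hr

Final: 0.003000 hr


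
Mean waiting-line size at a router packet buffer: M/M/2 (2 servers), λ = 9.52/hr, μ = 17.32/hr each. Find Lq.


a = λ/μ = 0.5497; ρ = a/2 = 0.2748
P₀ = 0.568841
Lq = P₀·a^c·ρ / (c!·(1−ρ)²) = 0.568841·0.30212·0.2748/(2·0.52588)
= 0.04491

Final: 0.04491


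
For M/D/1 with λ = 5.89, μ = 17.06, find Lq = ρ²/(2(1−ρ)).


ρ = 5.89/17.06 = 0.3453
M/D/1: Lq = ρ²/(2(1−ρ)) = 0.1192/(2·0.6547) = 0.09103

Final: 0.09103


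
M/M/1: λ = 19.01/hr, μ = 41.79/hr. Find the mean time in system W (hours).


W = 1/(μ−λ) = 1/(41.79 − 19.01) = 1/22.78 = 0.04390 hr

Final: 0.04390 hr


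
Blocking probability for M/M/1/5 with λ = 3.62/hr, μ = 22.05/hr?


ρ = λ/μ = 3.62/22.05 = 0.1642
P_K = (1−ρ)ρ^K/(1−ρ^(K+1)) = (0.8358·0.0001193)/(1 − 0.00001958)
= 0.00009968/0.999980 = 0.00009968

Final: 0.00009968


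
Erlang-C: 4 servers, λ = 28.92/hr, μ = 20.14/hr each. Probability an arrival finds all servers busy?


a = λ/μ = 1.4359; ρ = a/4 = 0.3590
P₀ = 0.236029 (from M/M/c formula)
C(c,a) = [a^c/(c!(1−ρ))]·P₀ = [4.25163/(24·0.6410)]·0.236029
= 0.27636·0.236029 = 0.065229

Final: 0.065229


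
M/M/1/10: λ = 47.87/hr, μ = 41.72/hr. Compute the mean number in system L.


ρ = 47.87/41.72 = 1.1474
L = ρ[1 − (K+1)ρ^K + Kρ^(K+1)] / [(1−ρ)(1−ρ^(K+1))]
Numerator: 1.1474·(1 − 11·3.955408 + 10·4.538480) = 3.299164
Denominator: (-0.1474)·(-3.538480) = 0.521612
L = 3.299164/0.521612 = 6.3249

Final: 6.3249


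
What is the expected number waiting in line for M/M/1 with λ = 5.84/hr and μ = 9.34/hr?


ρ = 5.84/9.34 = 0.6253
Lq = ρ²/(1−ρ) = 0.3910/0.3747 = 1.0433

Final: 1.0433


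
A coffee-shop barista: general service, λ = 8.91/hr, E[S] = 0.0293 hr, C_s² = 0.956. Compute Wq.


ρ = λ·E[S] = 8.91·0.0293 = 0.2611
E[S²] = E[S]²(1+C_s²) = 0.0293²·(1+0.956) = 0.001679
Wq = λ·E[S²]/(2(1−ρ)) = 8.91·0.001679/(2·0.7389) = 0.01012 hr

Final: 0.01012 hr


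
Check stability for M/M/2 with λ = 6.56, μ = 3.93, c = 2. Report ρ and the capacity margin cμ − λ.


Total capacity cμ = 2·3.93 = 7.86/hr
ρ = λ/(cμ) = 6.56/7.86 = 0.8346
Stable ⇔ ρ < 1: YES
Spare capacity = cμ − λ = 7.86 − 6.56 = 1.30/hr

Final: ρ = 0.8346; stable; margin = 1.30/hr


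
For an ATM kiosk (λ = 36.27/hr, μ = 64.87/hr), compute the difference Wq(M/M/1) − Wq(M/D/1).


ρ = 36.27/64.87 = 0.5591
Wq(M/M/1) = ρ/(μ−λ) = 0.5591/28.60 = 0.01955 hr
Wq(M/D/1) = ρ/(2(μ−λ)) = 0.009775 hr
Savings = 0.01955 − 0.009775 = 0.009775 hr

Final: 0.009775 hr


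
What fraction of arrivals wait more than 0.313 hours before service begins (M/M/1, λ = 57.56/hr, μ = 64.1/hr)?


ρ = 57.56/64.1 = 0.8980
P(Wq > t) = ρ·e^{−(μ−λ)t} = 0.8980·e^{−2.0470}
= 0.8980·0.129119 = 0.115945

Final: 0.115945


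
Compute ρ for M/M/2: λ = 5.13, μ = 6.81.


ρ = λ/(cμ) = 5.13/(2·6.81) = 5.13/13.62 = 0.3767

Final: 0.3767


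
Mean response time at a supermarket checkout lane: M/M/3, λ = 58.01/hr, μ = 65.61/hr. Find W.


a = 0.8842; ρ = 0.2947; P₀ = 0.410109
Lq = P₀·a^c·ρ/(c!(1−ρ)²) = 0.02799
Wq = Lq/λ = 0.02799/58.01 = 0.0004825 hr
W = Wq + 1/μ = 0.0004825 + 0.01524 = 0.01572 hr

Final: 0.01572 hr


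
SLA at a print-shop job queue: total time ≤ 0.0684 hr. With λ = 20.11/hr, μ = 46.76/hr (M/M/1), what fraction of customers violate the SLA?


W ~ Exponential(μ−λ) for M/M/1.
μ − λ = 46.76 − 20.11 = 26.6500
P(W > t) = e^{−(μ−λ)t} = e^{−1.8229} = 0.161563

Final: 0.161563


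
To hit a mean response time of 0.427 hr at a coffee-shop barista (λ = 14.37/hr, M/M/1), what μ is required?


W = 1/(μ−λ) ⇒ μ − λ = 1/W = 1/0.427 = 2.3419
μ = λ + 1/W = 14.37 + 2.3419 = 16.7119 per hr

Final: 16.7119 /hr


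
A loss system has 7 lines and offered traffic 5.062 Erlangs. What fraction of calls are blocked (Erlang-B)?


B(c,a) = (a^c/c!) / Σ_{k=0}^{c} a^k/k!
a^7/7! = 16.897578
Σ terms (k=0..7): 1.00000 + 5.06200 + 12.81192 + 21.61798 + 27.35756 + 27.69679 + 23.36686 + 16.89758 = 135.810691
B = 16.897578/135.810691 = 0.124420

Final: 0.124420


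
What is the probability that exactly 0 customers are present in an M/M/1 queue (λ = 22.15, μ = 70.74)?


ρ = 22.15/70.74 = 0.3131
P_n = (1−ρ)·ρ^n = (1 − 0.3131)·0.3131^0 = 0.6869·1.000000 = 0.686882

Final: 0.686882


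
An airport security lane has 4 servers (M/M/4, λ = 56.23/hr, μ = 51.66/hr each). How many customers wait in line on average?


a = λ/μ = 1.0885; ρ = a/4 = 0.2721
P₀ = 0.336009
Lq = P₀·a^c·ρ / (c!·(1−ρ)²) = 0.336009·1.40364·0.2721/(24·0.52982)
= 0.01009

Final: 0.01009


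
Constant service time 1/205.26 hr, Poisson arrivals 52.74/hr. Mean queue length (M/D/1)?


ρ = 52.74/205.26 = 0.2569
M/D/1: Lq = ρ²/(2(1−ρ)) = 0.06602/(2·0.7431) = 0.04442

Final: 0.04442


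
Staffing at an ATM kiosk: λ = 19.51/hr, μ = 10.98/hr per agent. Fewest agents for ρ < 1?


Stability requires cμ > λ ⇔ c > λ/μ.
λ/μ = 19.51/10.98 = 1.7769
Minimum integer c = ⌊1.7769⌋ + 1 = 2
Check: 2·10.98 = 21.96 > 19.51, while 1·10.98 = 10.98 ≤ 19.51

Final: 2 servers


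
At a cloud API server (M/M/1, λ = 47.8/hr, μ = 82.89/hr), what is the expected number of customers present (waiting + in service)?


ρ = λ/μ = 47.8/82.89 = 0.5767
L = ρ/(1−ρ) = 0.5767/(1 − 0.5767) = 0.5767/0.4233 = 1.3622

Final: 1.3622


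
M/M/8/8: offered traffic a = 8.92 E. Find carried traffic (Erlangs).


B(8,8.92) = 0.285025 (Erlang-B)
Carried load = a(1 − B) = 8.92·(1 − 0.285025) = 8.92·0.714975 = 6.3776 E

Final: 6.3776 Erlangs


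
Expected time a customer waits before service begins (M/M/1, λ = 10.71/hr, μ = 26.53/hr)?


ρ = 10.71/26.53 = 0.4037
Wq = ρ/(μ−λ) = 0.4037/(26.53 − 10.71) = 0.4037/15.82 = 0.02552 hr

Final: 0.02552 hr


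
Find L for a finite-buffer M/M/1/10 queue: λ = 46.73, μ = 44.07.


ρ = 46.73/44.07 = 1.0604
L = ρ[1 − (K+1)ρ^K + Kρ^(K+1)] / [(1−ρ)(1−ρ^(K+1))]
Numerator: 1.0604·(1 − 11·1.796914 + 10·1.905373) = 0.305040
Denominator: (-0.06036)·(-0.905373) = 0.054647
L = 0.305040/0.054647 = 5.5820

Final: 5.5820


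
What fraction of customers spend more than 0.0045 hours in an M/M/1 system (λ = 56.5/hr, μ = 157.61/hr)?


W ~ Exponential(μ−λ) for M/M/1.
μ − λ = 157.61 − 56.5 = 101.1100
P(W > t) = e^{−(μ−λ)t} = e^{−0.4550} = 0.634451

Final: 0.634451


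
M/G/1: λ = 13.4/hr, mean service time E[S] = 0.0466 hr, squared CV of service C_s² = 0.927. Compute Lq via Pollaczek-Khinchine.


ρ = λ·E[S] = 13.4·0.0466 = 0.6244
Lq = ρ²(1+C_s²)/(2(1−ρ)) = 0.3899·(1+0.927)/(2·0.3756)
= 0.3899·1.9270/0.7511 = 1.00035

Final: 1.00035


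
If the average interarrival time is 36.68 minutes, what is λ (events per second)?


λ = 1/(interarrival time) in consistent units.
1 second = 0.0166667 min, so λ = 0.0166667/36.68 = 0.0004544 per second

Final: 0.0004544 /sec


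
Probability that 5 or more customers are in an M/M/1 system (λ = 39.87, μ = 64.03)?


ρ = 39.87/64.03 = 0.6227
P(N ≥ n) = ρ^n = 0.6227^5 = 0.093608

Final: 0.093608


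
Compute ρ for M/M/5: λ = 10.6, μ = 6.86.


ρ = λ/(cμ) = 10.6/(5·6.86) = 10.6/34.30 = 0.3090

Final: 0.3090


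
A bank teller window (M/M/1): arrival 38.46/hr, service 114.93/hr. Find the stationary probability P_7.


ρ = 38.46/114.93 = 0.3346
P_n = (1−ρ)·ρ^n = (1 − 0.3346)·0.3346^7 = 0.6654·0.0004699 = 0.0003127

Final: 0.0003127


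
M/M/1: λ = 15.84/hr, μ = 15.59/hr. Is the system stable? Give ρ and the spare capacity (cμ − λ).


Total capacity cμ = 1·15.59 = 15.59/hr
ρ = λ/(cμ) = 15.84/15.59 = 1.0160
Stable ⇔ ρ < 1: NO
Spare capacity = cμ − λ = 15.59 − 15.84 = -0.25/hr

Final: ρ = 1.0160; unstable; margin = -0.25/hr


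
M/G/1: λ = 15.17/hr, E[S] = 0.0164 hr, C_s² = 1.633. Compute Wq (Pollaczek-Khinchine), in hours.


ρ = λ·E[S] = 15.17·0.0164 = 0.2488
E[S²] = E[S]²(1+C_s²) = 0.0164²·(1+1.633) = 0.0007082
Wq = λ·E[S²]/(2(1−ρ)) = 15.17·0.0007082/(2·0.7512) = 0.007150 hr

Final: 0.007150 hr


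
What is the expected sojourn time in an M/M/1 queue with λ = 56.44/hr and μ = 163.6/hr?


W = 1/(μ−λ) = 1/(163.6 − 56.44) = 1/107.16 = 0.009332 hr

Final: 0.009332 hr


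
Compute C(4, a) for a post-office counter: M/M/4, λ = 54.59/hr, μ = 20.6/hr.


a = λ/μ = 2.6500; ρ = a/4 = 0.6625
P₀ = 0.061158 (from M/M/c formula)
C(c,a) = [a^c/(c!(1−ρ))]·P₀ = [49.31551/(24·0.3375)]·0.061158
= 6.08833·0.061158 = 0.372348

Final: 0.372348


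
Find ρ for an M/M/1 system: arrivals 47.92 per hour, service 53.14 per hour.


ρ = λ/μ = 47.92/53.14 = 0.9018

Final: 0.9018


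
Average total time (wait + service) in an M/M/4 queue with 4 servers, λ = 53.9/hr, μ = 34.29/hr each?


a = 1.5719; ρ = 0.3930; P₀ = 0.205185
Lq = P₀·a^c·ρ/(c!(1−ρ)²) = 0.05566
Wq = Lq/λ = 0.05566/53.9 = 0.001033 hr
W = Wq + 1/μ = 0.001033 + 0.02916 = 0.03020 hr

Final: 0.03020 hr


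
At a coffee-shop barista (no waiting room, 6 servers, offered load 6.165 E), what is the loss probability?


B(c,a) = (a^c/c!) / Σ_{k=0}^{c} a^k/k!
a^6/6! = 76.254590
Σ terms (k=0..6): 1.00000 + 6.16500 + 19.00361 + 39.05242 + 60.18955 + 74.21371 + 76.25459 = 275.878887
B = 76.254590/275.878887 = 0.276406

Final: 0.276406


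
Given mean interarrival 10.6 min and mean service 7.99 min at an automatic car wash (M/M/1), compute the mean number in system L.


λ = 60/10.6 = 5.6604 /hr
μ = 60/7.99 = 7.5094 /hr
ρ = λ/μ = 5.6604/7.5094 = 0.7538
L = ρ/(1−ρ) = 0.7538/0.2462 = 3.0613

Final: 3.0613


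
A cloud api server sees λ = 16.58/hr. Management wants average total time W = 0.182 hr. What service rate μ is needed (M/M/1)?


W = 1/(μ−λ) ⇒ μ − λ = 1/W = 1/0.182 = 5.4945
μ = λ + 1/W = 16.58 + 5.4945 = 22.0745 per hr

Final: 22.0745 /hr


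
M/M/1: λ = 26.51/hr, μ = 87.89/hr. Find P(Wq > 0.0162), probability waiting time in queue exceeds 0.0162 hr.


ρ = 26.51/87.89 = 0.3016
P(Wq > t) = ρ·e^{−(μ−λ)t} = 0.3016·e^{−0.9944}
= 0.3016·0.369962 = 0.111590

Final: 0.111590


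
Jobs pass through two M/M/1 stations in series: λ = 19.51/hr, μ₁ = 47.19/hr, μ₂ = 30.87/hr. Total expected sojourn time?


Each node sees arrival rate λ = 19.51/hr (tandem ⇒ throughput preserved).
W₁ = 1/(μ₁−λ) = 1/(47.19−19.51) = 0.03613 hr
W₂ = 1/(μ₂−λ) = 1/(30.87−19.51) = 0.08803 hr
W_total = W₁ + W₂ = 0.03613 + 0.08803 = 0.12416 hr

Final: 0.12416 hr


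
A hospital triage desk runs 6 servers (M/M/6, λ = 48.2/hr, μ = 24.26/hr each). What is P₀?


a = λ/μ = 48.2/24.26 = 1.9868; ρ = a/c = 0.3311
Σ_{k=0}^{5} a^k/k! (terms k=0..5) = 1.00000 + 1.98681 + 1.97371 + 1.30713 + 0.64925 + 0.25799 = 7.17488
Tail: a^6/(6!(1−ρ)) = 61.50883/(720·0.6689) = 0.12772
P₀ = 1/(7.17488 + 0.12772) = 1/7.30260 = 0.136937

Final: 0.136937


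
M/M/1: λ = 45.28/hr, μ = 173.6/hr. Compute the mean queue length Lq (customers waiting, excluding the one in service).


ρ = 45.28/173.6 = 0.2608
Lq = ρ²/(1−ρ) = 0.06803/0.7392 = 0.09204

Final: 0.09204


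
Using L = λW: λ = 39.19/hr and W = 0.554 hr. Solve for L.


L = λW = 39.19·0.554 = 21.7113

Final: 21.7113


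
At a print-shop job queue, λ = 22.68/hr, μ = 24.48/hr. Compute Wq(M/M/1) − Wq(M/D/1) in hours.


ρ = 22.68/24.48 = 0.9265
Wq(M/M/1) = ρ/(μ−λ) = 0.9265/1.80 = 0.51471 hr
Wq(M/D/1) = ρ/(2(μ−λ)) = 0.25735 hr
Savings = 0.51471 − 0.25735 = 0.25735 hr

Final: 0.25735 hr


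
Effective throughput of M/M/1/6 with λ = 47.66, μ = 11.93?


ρ = 3.9950; P_K = (1−ρ)ρ^6/(1−ρ^7) = 0.749731
λ_eff = λ(1 − P_K) = 47.66·(1 − 0.749731) = 47.66·0.250269 = 11.9278 /hr

Final: 11.9278 /hr


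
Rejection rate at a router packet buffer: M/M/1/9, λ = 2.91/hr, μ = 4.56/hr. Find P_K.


ρ = λ/μ = 2.91/4.56 = 0.6382
P_K = (1−ρ)ρ^K/(1−ρ^(K+1)) = (0.3618·0.017553)/(1 − 0.011202)
= 0.006351/0.988798 = 0.006423

Final: 0.006423


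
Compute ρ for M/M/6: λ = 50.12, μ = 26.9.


ρ = λ/(cμ) = 50.12/(6·26.9) = 50.12/161.40 = 0.3105

Final: 0.3105


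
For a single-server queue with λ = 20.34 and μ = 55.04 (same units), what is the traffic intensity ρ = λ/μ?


ρ = λ/μ = 20.34/55.04 = 0.3695

Final: 0.3695


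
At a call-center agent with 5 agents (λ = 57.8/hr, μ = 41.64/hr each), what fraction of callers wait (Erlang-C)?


a = λ/μ = 1.3881; ρ = a/5 = 0.2776
P₀ = 0.249291 (from M/M/c formula)
C(c,a) = [a^c/(c!(1−ρ))]·P₀ = [5.15330/(120·0.7224)]·0.249291
= 0.05945·0.249291 = 0.014820

Final: 0.014820


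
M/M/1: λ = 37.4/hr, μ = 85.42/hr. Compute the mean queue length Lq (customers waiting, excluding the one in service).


ρ = 37.4/85.42 = 0.4378
Lq = ρ²/(1−ρ) = 0.1917/0.5622 = 0.3410

Final: 0.3410


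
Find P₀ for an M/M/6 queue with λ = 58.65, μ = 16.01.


a = λ/μ = 58.65/16.01 = 3.6633; ρ = a/c = 0.6106
Σ_{k=0}^{5} a^k/k! (terms k=0..5) = 1.00000 + 3.66334 + 6.71001 + 8.19368 + 7.50405 + 5.49797 = 32.56904
Tail: a^6/(6!(1−ρ)) = 2416.90793/(720·0.3894) = 8.61951
P₀ = 1/(32.56904 + 8.61951) = 1/41.18855 = 0.024279

Final: 0.024279


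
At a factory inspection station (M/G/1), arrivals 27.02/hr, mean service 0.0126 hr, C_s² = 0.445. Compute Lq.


ρ = λ·E[S] = 27.02·0.0126 = 0.3405
Lq = ρ²(1+C_s²)/(2(1−ρ)) = 0.1159·(1+0.445)/(2·0.6595)
= 0.1159·1.4450/1.3191 = 0.12697

Final: 0.12697
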